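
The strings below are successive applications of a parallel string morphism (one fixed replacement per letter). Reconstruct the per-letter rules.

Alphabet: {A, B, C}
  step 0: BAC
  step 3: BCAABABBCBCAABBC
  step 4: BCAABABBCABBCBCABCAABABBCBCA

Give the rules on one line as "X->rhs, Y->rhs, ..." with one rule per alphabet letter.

  step 3 ⇒ step 4: BCAABABBCBCAABBC ⇒ BC·A·AB·AB·BC·AB·BC·BC·A·BC·A·AB·AB·BC·BC·A
    A ↦ AB
    B ↦ BC
    C ↦ A

A->AB, B->BC, C->A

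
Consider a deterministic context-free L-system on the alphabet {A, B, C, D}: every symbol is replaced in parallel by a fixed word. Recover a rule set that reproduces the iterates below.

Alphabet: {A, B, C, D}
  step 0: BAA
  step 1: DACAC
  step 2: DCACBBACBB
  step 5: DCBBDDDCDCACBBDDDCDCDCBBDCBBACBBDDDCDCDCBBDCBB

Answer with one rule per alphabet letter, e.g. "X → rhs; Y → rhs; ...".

  step 1 ⇒ step 2: DACAC ⇒ DC·AC·BB·AC·BB
    A ↦ AC
    C ↦ BB
    D ↦ DC
  step 0 ⇒ step 1: BAA ⇒ D·AC·AC
    B ↦ D

A->AC, B->D, C->BB, D->DC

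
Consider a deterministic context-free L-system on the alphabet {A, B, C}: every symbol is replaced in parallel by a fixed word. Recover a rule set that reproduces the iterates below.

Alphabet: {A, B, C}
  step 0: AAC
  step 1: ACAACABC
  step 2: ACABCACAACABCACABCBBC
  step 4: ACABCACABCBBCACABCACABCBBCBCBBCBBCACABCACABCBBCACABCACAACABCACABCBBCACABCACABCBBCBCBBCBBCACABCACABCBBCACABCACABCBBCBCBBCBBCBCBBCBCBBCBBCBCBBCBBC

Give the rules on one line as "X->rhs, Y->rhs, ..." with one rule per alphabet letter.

  step 1 ⇒ step 2: ACAACABC ⇒ ACA·BC·ACA·ACA·BC·ACA·BCB·BC
    A ↦ ACA
    B ↦ BCB
    C ↦ BC

A->ACA, B->BCB, C->BC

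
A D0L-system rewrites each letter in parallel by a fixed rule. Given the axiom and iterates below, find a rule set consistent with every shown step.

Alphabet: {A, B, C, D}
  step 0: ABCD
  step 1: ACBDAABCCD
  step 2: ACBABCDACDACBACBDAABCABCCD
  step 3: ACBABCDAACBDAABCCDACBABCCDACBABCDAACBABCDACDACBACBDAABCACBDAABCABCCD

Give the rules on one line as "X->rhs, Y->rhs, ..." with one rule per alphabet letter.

  step 2 ⇒ step 3: ACBABCDACDACBACBDAABCABCCD ⇒ ACB·ABC·DA·ACB·DA·ABC·CD·ACB·ABC·CD·ACB·ABC·DA·ACB·ABC·DA·CD·ACB·ACB·DA·ABC·ACB·DA·ABC·ABC·CD
    A ↦ ACB
    B ↦ DA
    C ↦ ABC
    D ↦ CD

A->ACB, B->DA, C->ABC, D->CD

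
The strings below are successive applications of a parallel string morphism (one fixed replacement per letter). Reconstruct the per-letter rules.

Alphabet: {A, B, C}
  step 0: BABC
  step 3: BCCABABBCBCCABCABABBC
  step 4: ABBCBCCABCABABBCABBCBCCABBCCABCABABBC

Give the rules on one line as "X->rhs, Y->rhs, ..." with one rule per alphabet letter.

  step 3 ⇒ step 4: BCCABABBCBCCABCABABBC ⇒ AB·BC·BC·C·AB·C·AB·AB·BC·AB·BC·BC·C·AB·BC·C·AB·C·AB·AB·BC
    A ↦ C
    B ↦ AB
    C ↦ BC

A->C, B->AB, C->BC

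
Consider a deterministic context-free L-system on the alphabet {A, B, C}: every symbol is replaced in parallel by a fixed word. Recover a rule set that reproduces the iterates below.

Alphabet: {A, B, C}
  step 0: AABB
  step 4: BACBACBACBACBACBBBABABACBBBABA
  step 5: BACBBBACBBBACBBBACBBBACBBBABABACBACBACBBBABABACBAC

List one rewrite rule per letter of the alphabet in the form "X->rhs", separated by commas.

  step 4 ⇒ step 5: BACBACBACBACBACBBBABABACBBBABA ⇒ BA·C·BB·BA·C·BB·BA·C·BB·BA·C·BB·BA·C·BB·BA·BA·BA·C·BA·C·BA·C·BB·BA·BA·BA·C·BA·C
    A ↦ C
    B ↦ BA
    C ↦ BB

A->C, B->BA, C->BB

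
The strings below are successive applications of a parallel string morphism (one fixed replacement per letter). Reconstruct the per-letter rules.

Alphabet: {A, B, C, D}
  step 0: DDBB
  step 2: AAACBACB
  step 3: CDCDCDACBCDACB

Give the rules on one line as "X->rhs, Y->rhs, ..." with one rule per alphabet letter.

  step 2 ⇒ step 3: AAACBACB ⇒ CD·CD·CD·A·CB·CD·A·CB
    A ↦ CD
    B ↦ CB
    C ↦ A
    D ↦ C  (constrained at step 0)

A->CD, B->CB, C->A, D->C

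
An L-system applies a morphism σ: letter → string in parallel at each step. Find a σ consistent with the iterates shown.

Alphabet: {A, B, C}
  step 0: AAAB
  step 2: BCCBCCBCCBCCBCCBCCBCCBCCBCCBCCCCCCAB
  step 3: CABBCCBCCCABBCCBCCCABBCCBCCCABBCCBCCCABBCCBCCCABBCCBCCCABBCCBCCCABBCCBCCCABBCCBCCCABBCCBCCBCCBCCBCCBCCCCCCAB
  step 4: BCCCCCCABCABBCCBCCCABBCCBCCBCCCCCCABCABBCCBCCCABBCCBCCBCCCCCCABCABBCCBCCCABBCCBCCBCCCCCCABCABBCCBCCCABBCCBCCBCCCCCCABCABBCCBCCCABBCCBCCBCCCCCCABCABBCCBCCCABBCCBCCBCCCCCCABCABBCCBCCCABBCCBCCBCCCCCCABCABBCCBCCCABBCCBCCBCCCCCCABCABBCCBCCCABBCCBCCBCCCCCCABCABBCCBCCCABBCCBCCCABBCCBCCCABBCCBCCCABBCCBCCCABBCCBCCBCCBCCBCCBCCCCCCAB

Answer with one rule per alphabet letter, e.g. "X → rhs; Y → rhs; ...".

A->CCC, B->CAB, C->BCC

  step 3 ⇒ step 4: CABBCCBCCCABBCCBCCCABBCCBCCCABBCCBCCCABBCCBCCCABBCCBCCCABBCCBCCCABBCCBCCCABBCCBCCCABBCCBCCBCCBCCBCCBCCCCCCAB ⇒ BCC·CCC·CAB·CAB·BCC·BCC·CAB·BCC·BCC·BCC·CCC·CAB·CAB·BCC·BCC·CAB·BCC·BCC·BCC·CCC·CAB·CAB·BCC·BCC·CAB·BCC·BCC·BCC·CCC·CAB·CAB·BCC·BCC·CAB·BCC·BCC·BCC·CCC·CAB·CAB·BCC·BCC·CAB·BCC·BCC·BCC·CCC·CAB·CAB·BCC·BCC·CAB·BCC·BCC·BCC·CCC·CAB·CAB·BCC·BCC·CAB·BCC·BCC·BCC·CCC·CAB·CAB·BCC·BCC·CAB·BCC·BCC·BCC·CCC·CAB·CAB·BCC·BCC·CAB·BCC·BCC·BCC·CCC·CAB·CAB·BCC·BCC·CAB·BCC·BCC·CAB·BCC·BCC·CAB·BCC·BCC·CAB·BCC·BCC·CAB·BCC·BCC·BCC·BCC·BCC·BCC·CCC·CAB
    A ↦ CCC
    B ↦ CAB
    C ↦ BCC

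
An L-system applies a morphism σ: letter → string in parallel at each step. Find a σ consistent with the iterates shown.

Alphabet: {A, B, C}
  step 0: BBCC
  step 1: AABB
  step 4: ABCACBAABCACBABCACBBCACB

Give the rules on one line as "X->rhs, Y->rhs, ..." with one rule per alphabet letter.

A->CAC, B->A, C->B

  step 0 ⇒ step 1: BBCC ⇒ A·A·B·B
    B ↦ A
    C ↦ B
    A ↦ CAC  (constrained at step 1)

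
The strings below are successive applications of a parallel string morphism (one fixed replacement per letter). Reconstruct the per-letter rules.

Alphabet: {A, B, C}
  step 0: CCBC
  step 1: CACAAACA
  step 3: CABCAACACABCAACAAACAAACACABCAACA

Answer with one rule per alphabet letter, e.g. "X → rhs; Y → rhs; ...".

A->BC, B->AA, C->CA

  step 0 ⇒ step 1: CCBC ⇒ CA·CA·AA·CA
    B ↦ AA
    C ↦ CA
    A ↦ BC  (constrained at step 1)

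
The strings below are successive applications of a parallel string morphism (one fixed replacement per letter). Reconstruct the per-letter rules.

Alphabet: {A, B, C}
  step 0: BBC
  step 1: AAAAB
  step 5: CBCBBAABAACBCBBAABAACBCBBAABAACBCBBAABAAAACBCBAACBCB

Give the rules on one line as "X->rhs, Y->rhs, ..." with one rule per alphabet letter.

  step 0 ⇒ step 1: BBC ⇒ AA·AA·B
    B ↦ AA
    C ↦ B
    A ↦ CB  (constrained at step 1)

A->CB, B->AA, C->B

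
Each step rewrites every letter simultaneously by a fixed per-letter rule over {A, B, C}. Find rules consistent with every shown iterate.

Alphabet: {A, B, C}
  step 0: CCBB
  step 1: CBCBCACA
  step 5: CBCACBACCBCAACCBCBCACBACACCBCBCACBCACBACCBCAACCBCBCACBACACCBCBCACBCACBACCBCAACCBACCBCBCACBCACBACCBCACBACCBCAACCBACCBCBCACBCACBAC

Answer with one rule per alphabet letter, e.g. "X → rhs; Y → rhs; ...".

A->AC, B->CA, C->CB

  step 0 ⇒ step 1: CCBB ⇒ CB·CB·CA·CA
    B ↦ CA
    C ↦ CB
    A ↦ AC  (constrained at step 1)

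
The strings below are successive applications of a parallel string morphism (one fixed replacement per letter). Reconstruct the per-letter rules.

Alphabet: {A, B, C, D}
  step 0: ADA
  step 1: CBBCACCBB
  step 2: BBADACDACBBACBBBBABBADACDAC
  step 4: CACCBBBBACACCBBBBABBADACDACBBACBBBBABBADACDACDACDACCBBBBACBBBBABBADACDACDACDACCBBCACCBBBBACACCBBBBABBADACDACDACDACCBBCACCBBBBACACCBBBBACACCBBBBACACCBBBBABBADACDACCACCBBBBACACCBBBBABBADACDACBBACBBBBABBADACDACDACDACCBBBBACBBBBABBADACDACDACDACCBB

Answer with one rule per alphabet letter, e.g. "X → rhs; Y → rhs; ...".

A->CBB, B->DAC, C->BBA, D->CAC

  step 1 ⇒ step 2: CBBCACCBB ⇒ BBA·DAC·DAC·BBA·CBB·BBA·BBA·DAC·DAC
    A ↦ CBB
    B ↦ DAC
    C ↦ BBA
  step 0 ⇒ step 1: ADA ⇒ CBB·CAC·CBB
    D ↦ CAC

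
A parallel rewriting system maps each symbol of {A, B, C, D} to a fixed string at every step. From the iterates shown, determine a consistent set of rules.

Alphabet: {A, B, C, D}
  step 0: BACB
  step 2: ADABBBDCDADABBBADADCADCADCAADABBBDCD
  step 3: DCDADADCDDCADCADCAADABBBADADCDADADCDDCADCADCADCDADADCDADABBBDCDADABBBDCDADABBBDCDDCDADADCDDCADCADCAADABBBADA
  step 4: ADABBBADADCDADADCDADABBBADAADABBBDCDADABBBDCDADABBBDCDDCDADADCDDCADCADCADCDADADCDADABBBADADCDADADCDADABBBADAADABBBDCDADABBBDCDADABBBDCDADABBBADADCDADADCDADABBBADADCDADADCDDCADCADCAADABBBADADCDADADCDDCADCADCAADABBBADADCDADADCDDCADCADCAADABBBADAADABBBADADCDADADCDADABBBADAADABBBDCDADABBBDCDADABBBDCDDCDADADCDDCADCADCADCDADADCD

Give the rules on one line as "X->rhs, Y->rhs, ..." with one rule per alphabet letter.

  step 3 ⇒ step 4: DCDADADCDDCADCADCAADABBBADADCDADADCDDCADCADCADCDADADCDADABBBDCDADABBBDCDADABBBDCDDCDADADCDDCADCADCAADABBBADA ⇒ ADA·BBB·ADA·DCD·ADA·DCD·ADA·BBB·ADA·ADA·BBB·DCD·ADA·BBB·DCD·ADA·BBB·DCD·DCD·ADA·DCD·DCA·DCA·DCA·DCD·ADA·DCD·ADA·BBB·ADA·DCD·ADA·DCD·ADA·BBB·ADA·ADA·BBB·DCD·ADA·BBB·DCD·ADA·BBB·DCD·ADA·BBB·ADA·DCD·ADA·DCD·ADA·BBB·ADA·DCD·ADA·DCD·DCA·DCA·DCA·ADA·BBB·ADA·DCD·ADA·DCD·DCA·DCA·DCA·ADA·BBB·ADA·DCD·ADA·DCD·DCA·DCA·DCA·ADA·BBB·ADA·ADA·BBB·ADA·DCD·ADA·DCD·ADA·BBB·ADA·ADA·BBB·DCD·ADA·BBB·DCD·ADA·BBB·DCD·DCD·ADA·DCD·DCA·DCA·DCA·DCD·ADA·DCD
    A ↦ DCD
    B ↦ DCA
    C ↦ BBB
    D ↦ ADA

A->DCD, B->DCA, C->BBB, D->ADA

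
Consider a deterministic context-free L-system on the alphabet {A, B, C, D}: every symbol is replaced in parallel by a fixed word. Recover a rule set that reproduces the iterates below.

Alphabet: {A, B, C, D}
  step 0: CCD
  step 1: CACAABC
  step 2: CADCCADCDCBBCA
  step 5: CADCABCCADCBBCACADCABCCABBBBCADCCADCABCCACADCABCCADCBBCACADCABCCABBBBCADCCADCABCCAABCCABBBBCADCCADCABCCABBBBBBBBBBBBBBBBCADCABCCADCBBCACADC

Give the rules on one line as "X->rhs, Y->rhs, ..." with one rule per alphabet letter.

A->DC, B->BB, C->CA, D->ABC

  step 1 ⇒ step 2: CACAABC ⇒ CA·DC·CA·DC·DC·BB·CA
    A ↦ DC
    B ↦ BB
    C ↦ CA
  step 0 ⇒ step 1: CCD ⇒ CA·CA·ABC
    D ↦ ABC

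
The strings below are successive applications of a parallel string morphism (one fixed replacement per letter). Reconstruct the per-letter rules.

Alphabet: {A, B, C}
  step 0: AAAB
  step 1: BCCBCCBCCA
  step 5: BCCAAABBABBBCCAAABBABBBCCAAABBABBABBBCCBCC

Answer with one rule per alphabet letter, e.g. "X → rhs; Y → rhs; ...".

A->BCC, B->A, C->B

  step 0 ⇒ step 1: AAAB ⇒ BCC·BCC·BCC·A
    A ↦ BCC
    B ↦ A
    C ↦ B  (constrained at step 1)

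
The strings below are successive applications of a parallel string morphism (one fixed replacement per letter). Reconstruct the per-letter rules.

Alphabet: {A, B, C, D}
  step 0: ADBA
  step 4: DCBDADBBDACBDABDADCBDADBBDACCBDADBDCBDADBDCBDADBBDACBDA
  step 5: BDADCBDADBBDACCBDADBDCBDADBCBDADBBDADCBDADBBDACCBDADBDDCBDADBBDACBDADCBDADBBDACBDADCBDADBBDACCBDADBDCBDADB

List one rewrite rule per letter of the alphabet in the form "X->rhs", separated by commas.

  step 4 ⇒ step 5: DCBDADBBDACBDABDADCBDADBBDACCBDADBDCBDADBDCBDADBBDACBDA ⇒ BDA·D·C·BDA·DB·BDA·C·C·BDA·DB·D·C·BDA·DB·C·BDA·DB·BDA·D·C·BDA·DB·BDA·C·C·BDA·DB·D·D·C·BDA·DB·BDA·C·BDA·D·C·BDA·DB·BDA·C·BDA·D·C·BDA·DB·BDA·C·C·BDA·DB·D·C·BDA·DB
    A ↦ DB
    B ↦ C
    C ↦ D
    D ↦ BDA

A->DB, B->C, C->D, D->BDA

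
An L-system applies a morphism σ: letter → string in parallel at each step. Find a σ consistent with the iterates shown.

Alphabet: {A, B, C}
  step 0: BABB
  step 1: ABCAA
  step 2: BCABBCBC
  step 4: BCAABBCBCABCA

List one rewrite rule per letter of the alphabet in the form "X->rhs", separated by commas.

  step 1 ⇒ step 2: ABCAA ⇒ BC·A·B·BC·BC
    A ↦ BC
    B ↦ A
    C ↦ B

A->BC, B->A, C->B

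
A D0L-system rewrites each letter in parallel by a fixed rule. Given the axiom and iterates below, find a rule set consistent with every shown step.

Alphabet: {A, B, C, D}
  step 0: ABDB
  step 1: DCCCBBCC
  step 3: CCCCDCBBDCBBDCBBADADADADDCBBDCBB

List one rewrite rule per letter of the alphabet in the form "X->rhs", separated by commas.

  step 0 ⇒ step 1: ABDB ⇒ DC·CC·BB·CC
    A ↦ DC
    B ↦ CC
    D ↦ BB
    C ↦ AD  (constrained at step 1)

A->DC, B->CC, C->AD, D->BB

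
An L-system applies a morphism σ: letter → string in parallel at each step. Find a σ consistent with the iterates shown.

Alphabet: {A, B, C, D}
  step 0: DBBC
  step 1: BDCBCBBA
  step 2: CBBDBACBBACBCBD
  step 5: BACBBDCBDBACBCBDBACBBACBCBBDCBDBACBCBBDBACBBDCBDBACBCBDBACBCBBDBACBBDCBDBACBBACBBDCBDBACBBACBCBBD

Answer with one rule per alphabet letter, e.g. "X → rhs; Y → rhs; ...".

A->D, B->CB, C->BA, D->BD

  step 1 ⇒ step 2: BDCBCBBA ⇒ CB·BD·BA·CB·BA·CB·CB·D
    A ↦ D
    B ↦ CB
    C ↦ BA
    D ↦ BD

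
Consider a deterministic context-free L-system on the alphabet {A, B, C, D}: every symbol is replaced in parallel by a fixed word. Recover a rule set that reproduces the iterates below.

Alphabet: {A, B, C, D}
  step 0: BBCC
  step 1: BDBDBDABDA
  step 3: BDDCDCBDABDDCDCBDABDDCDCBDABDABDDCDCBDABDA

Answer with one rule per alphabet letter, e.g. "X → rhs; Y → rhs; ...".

A->C, B->BD, C->BDA, D->DC

  step 0 ⇒ step 1: BBCC ⇒ BD·BD·BDA·BDA
    B ↦ BD
    C ↦ BDA
    A ↦ C  (constrained at step 1)
    D ↦ DC  (constrained at step 1)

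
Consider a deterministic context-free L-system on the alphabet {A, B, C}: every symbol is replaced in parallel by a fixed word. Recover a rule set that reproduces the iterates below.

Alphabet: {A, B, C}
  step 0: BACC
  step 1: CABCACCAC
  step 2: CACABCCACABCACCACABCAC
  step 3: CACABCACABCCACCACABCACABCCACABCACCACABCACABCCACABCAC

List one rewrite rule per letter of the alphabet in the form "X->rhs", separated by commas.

A->AB, B->C, C->CAC

  step 2 ⇒ step 3: CACABCCACABCACCACABCAC ⇒ CAC·AB·CAC·AB·C·CAC·CAC·AB·CAC·AB·C·CAC·AB·CAC·CAC·AB·CAC·AB·C·CAC·AB·CAC
    A ↦ AB
    B ↦ C
    C ↦ CAC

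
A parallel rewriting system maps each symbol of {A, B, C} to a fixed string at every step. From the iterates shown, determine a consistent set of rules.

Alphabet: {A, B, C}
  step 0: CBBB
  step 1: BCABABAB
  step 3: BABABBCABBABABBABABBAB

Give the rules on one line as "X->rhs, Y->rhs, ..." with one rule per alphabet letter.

A->B, B->AB, C->BC

  step 0 ⇒ step 1: CBBB ⇒ BC·AB·AB·AB
    B ↦ AB
    C ↦ BC
    A ↦ B  (constrained at step 1)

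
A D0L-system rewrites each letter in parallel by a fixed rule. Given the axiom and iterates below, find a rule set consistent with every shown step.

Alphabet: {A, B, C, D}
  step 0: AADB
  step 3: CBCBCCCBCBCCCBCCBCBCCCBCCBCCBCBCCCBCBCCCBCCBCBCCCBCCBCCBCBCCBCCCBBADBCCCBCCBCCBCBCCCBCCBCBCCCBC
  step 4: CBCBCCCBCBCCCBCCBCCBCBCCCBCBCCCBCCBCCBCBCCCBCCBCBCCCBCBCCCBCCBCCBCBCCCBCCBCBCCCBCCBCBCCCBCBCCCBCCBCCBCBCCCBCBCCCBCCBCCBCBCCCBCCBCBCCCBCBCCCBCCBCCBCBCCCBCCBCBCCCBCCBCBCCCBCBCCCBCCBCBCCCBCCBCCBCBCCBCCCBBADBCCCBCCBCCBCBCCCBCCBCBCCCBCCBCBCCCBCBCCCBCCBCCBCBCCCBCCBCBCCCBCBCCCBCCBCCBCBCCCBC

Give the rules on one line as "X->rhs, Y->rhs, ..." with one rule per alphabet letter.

  step 3 ⇒ step 4: CBCBCCCBCBCCCBCCBCBCCCBCCBCCBCBCCCBCBCCCBCCBCBCCCBCCBCCBCBCCBCCCBBADBCCCBCCBCCBCBCCCBCCBCBCCCBC ⇒ CBC·BCC·CBC·BCC·CBC·CBC·CBC·BCC·CBC·BCC·CBC·CBC·CBC·BCC·CBC·CBC·BCC·CBC·BCC·CBC·CBC·CBC·BCC·CBC·CBC·BCC·CBC·CBC·BCC·CBC·BCC·CBC·CBC·CBC·BCC·CBC·BCC·CBC·CBC·CBC·BCC·CBC·CBC·BCC·CBC·BCC·CBC·CBC·CBC·BCC·CBC·CBC·BCC·CBC·CBC·BCC·CBC·BCC·CBC·CBC·BCC·CBC·CBC·CBC·BCC·BCC·CBB·AD·BCC·CBC·CBC·CBC·BCC·CBC·CBC·BCC·CBC·CBC·BCC·CBC·BCC·CBC·CBC·CBC·BCC·CBC·CBC·BCC·CBC·BCC·CBC·CBC·CBC·BCC·CBC
    A ↦ CBB
    B ↦ BCC
    C ↦ CBC
    D ↦ AD

A->CBB, B->BCC, C->CBC, D->AD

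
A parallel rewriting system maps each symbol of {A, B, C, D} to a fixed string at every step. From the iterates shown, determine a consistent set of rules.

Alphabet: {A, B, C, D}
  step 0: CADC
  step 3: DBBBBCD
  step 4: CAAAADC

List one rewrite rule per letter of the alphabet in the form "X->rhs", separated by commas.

  step 3 ⇒ step 4: DBBBBCD ⇒ C·A·A·A·A·D·C
    B ↦ A
    C ↦ D
    D ↦ C
    A ↦ BB  (constrained at step 0)

A->BB, B->A, C->D, D->C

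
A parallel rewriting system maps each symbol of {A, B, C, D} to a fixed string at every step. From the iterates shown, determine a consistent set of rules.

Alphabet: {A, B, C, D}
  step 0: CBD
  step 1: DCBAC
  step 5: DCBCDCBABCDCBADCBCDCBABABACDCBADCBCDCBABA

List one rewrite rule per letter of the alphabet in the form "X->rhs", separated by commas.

  step 0 ⇒ step 1: CBD ⇒ DCB·A·C
    B ↦ A
    C ↦ DCB
    D ↦ C
    A ↦ B  (constrained at step 1)

A->B, B->A, C->DCB, D->C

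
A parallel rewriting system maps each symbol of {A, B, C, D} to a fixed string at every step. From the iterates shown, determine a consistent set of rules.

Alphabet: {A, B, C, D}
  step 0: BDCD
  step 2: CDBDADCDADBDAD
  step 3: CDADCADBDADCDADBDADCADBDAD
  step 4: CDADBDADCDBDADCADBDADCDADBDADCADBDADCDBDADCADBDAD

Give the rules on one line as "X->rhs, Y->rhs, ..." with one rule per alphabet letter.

A->BD, B->C, C->CD, D->AD

  step 3 ⇒ step 4: CDADCADBDADCDADBDADCADBDAD ⇒ CD·AD·BD·AD·CD·BD·AD·C·AD·BD·AD·CD·AD·BD·AD·C·AD·BD·AD·CD·BD·AD·C·AD·BD·AD
    A ↦ BD
    B ↦ C
    C ↦ CD
    D ↦ AD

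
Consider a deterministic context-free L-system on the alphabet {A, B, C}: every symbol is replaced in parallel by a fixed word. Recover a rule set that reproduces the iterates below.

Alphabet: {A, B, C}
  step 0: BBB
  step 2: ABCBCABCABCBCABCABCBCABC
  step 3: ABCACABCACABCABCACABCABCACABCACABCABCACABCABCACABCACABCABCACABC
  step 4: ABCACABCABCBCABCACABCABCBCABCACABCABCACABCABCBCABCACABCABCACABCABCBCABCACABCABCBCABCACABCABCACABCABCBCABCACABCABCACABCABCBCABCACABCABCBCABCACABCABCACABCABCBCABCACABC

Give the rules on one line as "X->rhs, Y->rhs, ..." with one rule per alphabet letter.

  step 3 ⇒ step 4: ABCACABCACABCABCACABCABCACABCACABCABCACABCABCACABCACABCABCACABC ⇒ ABC·ACA·BC·ABC·BC·ABC·ACA·BC·ABC·BC·ABC·ACA·BC·ABC·ACA·BC·ABC·BC·ABC·ACA·BC·ABC·ACA·BC·ABC·BC·ABC·ACA·BC·ABC·BC·ABC·ACA·BC·ABC·ACA·BC·ABC·BC·ABC·ACA·BC·ABC·ACA·BC·ABC·BC·ABC·ACA·BC·ABC·BC·ABC·ACA·BC·ABC·ACA·BC·ABC·BC·ABC·ACA·BC
    A ↦ ABC
    B ↦ ACA
    C ↦ BC

A->ABC, B->ACA, C->BC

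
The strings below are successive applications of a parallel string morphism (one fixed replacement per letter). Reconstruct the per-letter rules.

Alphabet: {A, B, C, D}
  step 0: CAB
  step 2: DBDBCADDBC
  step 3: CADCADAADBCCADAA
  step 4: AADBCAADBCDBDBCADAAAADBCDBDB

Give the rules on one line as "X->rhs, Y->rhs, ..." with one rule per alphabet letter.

A->DB, B->AD, C->AA, D->C

  step 3 ⇒ step 4: CADCADAADBCCADAA ⇒ AA·DB·C·AA·DB·C·DB·DB·C·AD·AA·AA·DB·C·DB·DB
    A ↦ DB
    B ↦ AD
    C ↦ AA
    D ↦ C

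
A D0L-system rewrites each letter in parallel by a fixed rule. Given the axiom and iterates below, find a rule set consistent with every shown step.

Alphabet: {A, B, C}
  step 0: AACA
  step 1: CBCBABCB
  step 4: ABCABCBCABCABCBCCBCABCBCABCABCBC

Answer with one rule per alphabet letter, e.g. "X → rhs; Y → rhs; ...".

A->CB, B->C, C->AB

  step 0 ⇒ step 1: AACA ⇒ CB·CB·AB·CB
    A ↦ CB
    C ↦ AB
    B ↦ C  (constrained at step 1)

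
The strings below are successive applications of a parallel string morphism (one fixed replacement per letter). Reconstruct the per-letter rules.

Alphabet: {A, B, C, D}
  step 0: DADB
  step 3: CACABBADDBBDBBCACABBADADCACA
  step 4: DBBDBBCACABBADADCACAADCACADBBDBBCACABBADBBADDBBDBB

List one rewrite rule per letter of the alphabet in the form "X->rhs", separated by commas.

  step 3 ⇒ step 4: CACABBADDBBDBBCACABBADADCACA ⇒ D·BB·D·BB·CA·CA·BB·AD·AD·CA·CA·AD·CA·CA·D·BB·D·BB·CA·CA·BB·AD·BB·AD·D·BB·D·BB
    A ↦ BB
    B ↦ CA
    C ↦ D
    D ↦ AD

A->BB, B->CA, C->D, D->AD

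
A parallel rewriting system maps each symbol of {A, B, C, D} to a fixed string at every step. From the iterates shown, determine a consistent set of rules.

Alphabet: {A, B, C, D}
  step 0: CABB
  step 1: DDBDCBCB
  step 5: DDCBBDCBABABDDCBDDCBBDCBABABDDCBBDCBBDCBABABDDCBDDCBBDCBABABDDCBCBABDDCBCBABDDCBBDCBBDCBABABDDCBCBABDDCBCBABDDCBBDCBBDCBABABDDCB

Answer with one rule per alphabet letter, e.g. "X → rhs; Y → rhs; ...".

A->BD, B->CB, C->DD, D->AB

  step 0 ⇒ step 1: CABB ⇒ DD·BD·CB·CB
    A ↦ BD
    B ↦ CB
    C ↦ DD
    D ↦ AB  (constrained at step 1)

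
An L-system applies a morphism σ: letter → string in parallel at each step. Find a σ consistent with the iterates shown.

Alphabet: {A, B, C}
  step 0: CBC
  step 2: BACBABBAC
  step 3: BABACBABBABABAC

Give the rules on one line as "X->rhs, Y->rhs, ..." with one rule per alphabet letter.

A->B, B->BA, C->AC

  step 2 ⇒ step 3: BACBABBAC ⇒ BA·B·AC·BA·B·BA·BA·B·AC
    A ↦ B
    B ↦ BA
    C ↦ AC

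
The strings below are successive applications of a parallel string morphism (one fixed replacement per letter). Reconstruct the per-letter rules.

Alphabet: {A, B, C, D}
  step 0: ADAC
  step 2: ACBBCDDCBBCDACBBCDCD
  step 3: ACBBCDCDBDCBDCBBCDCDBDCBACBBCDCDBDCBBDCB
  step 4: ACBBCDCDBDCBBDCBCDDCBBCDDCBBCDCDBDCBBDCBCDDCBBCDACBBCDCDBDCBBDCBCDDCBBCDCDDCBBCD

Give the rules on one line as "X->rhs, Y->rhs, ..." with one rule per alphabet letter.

  step 3 ⇒ step 4: ACBBCDCDBDCBDCBBCDCDBDCBACBBCDCDBDCBBDCB ⇒ ACB·B·CD·CD·B·DCB·B·DCB·CD·DCB·B·CD·DCB·B·CD·CD·B·DCB·B·DCB·CD·DCB·B·CD·ACB·B·CD·CD·B·DCB·B·DCB·CD·DCB·B·CD·CD·DCB·B·CD
    A ↦ ACB
    B ↦ CD
    C ↦ B
    D ↦ DCB

A->ACB, B->CD, C->B, D->DCB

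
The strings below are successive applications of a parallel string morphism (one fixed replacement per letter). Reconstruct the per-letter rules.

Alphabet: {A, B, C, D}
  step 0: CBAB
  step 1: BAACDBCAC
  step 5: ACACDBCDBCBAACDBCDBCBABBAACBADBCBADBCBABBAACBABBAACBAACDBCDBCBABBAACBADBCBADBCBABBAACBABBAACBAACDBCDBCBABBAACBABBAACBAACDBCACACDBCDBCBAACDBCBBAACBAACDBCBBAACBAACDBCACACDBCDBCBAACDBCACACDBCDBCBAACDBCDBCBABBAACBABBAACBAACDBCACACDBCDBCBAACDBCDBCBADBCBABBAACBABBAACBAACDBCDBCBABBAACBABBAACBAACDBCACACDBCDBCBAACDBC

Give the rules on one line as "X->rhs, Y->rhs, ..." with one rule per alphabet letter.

A->DBC, B->AC, C->BA, D->BBA

  step 0 ⇒ step 1: CBAB ⇒ BA·AC·DBC·AC
    A ↦ DBC
    B ↦ AC
    C ↦ BA
    D ↦ BBA  (constrained at step 1)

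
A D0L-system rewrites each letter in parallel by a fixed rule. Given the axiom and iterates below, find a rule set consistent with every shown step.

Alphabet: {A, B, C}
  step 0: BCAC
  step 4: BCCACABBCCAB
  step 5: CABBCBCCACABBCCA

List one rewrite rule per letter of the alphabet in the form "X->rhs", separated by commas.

A->C, B->CA, C->B

  step 4 ⇒ step 5: BCCACABBCCAB ⇒ CA·B·B·C·B·C·CA·CA·B·B·C·CA
    A ↦ C
    B ↦ CA
    C ↦ B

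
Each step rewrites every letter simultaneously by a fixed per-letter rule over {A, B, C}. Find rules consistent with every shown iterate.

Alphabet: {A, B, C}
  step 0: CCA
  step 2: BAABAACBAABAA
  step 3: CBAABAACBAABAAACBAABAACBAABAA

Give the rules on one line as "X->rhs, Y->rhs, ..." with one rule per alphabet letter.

A->BAA, B->C, C->A

  step 2 ⇒ step 3: BAABAACBAABAA ⇒ C·BAA·BAA·C·BAA·BAA·A·C·BAA·BAA·C·BAA·BAA
    A ↦ BAA
    B ↦ C
    C ↦ A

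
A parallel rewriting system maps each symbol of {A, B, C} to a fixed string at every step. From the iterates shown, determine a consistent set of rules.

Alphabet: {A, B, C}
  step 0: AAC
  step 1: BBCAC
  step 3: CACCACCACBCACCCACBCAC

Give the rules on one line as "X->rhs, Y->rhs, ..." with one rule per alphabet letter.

A->B, B->C, C->CAC

  step 0 ⇒ step 1: AAC ⇒ B·B·CAC
    A ↦ B
    C ↦ CAC
    B ↦ C  (constrained at step 1)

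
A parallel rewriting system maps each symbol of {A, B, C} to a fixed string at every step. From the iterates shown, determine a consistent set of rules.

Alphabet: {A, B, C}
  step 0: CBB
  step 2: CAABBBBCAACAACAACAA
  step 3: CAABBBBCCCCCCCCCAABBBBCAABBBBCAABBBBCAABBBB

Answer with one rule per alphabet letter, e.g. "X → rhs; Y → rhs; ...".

  step 2 ⇒ step 3: CAABBBBCAACAACAACAA ⇒ CAA·BB·BB·CC·CC·CC·CC·CAA·BB·BB·CAA·BB·BB·CAA·BB·BB·CAA·BB·BB
    A ↦ BB
    B ↦ CC
    C ↦ CAA

A->BB, B->CC, C->CAA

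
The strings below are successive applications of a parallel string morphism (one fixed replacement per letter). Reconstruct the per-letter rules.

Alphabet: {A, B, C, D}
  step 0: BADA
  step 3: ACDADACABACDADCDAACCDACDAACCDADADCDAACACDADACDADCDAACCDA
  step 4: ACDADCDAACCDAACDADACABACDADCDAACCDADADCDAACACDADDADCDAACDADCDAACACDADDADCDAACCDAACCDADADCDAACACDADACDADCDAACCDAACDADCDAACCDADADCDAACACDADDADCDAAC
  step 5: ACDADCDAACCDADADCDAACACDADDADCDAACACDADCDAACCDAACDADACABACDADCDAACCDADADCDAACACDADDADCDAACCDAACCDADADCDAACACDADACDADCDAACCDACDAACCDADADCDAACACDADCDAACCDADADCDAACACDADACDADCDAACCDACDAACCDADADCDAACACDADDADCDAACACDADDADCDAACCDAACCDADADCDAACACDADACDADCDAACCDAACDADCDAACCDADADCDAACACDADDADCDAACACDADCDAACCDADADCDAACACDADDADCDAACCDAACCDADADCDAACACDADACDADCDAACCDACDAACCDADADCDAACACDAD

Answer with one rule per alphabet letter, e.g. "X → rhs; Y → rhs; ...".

A->AC, B->AB, C->DAD, D->CDA

  step 4 ⇒ step 5: ACDADCDAACCDAACDADACABACDADCDAACCDADADCDAACACDADDADCDAACDADCDAACACDADDADCDAACCDAACCDADADCDAACACDADACDADCDAACCDAACDADCDAACCDADADCDAACACDADDADCDAAC ⇒ AC·DAD·CDA·AC·CDA·DAD·CDA·AC·AC·DAD·DAD·CDA·AC·AC·DAD·CDA·AC·CDA·AC·DAD·AC·AB·AC·DAD·CDA·AC·CDA·DAD·CDA·AC·AC·DAD·DAD·CDA·AC·CDA·AC·CDA·DAD·CDA·AC·AC·DAD·AC·DAD·CDA·AC·CDA·CDA·AC·CDA·DAD·CDA·AC·AC·DAD·CDA·AC·CDA·DAD·CDA·AC·AC·DAD·AC·DAD·CDA·AC·CDA·CDA·AC·CDA·DAD·CDA·AC·AC·DAD·DAD·CDA·AC·AC·DAD·DAD·CDA·AC·CDA·AC·CDA·DAD·CDA·AC·AC·DAD·AC·DAD·CDA·AC·CDA·AC·DAD·CDA·AC·CDA·DAD·CDA·AC·AC·DAD·DAD·CDA·AC·AC·DAD·CDA·AC·CDA·DAD·CDA·AC·AC·DAD·DAD·CDA·AC·CDA·AC·CDA·DAD·CDA·AC·AC·DAD·AC·DAD·CDA·AC·CDA·CDA·AC·CDA·DAD·CDA·AC·AC·DAD
    A ↦ AC
    B ↦ AB
    C ↦ DAD
    D ↦ CDA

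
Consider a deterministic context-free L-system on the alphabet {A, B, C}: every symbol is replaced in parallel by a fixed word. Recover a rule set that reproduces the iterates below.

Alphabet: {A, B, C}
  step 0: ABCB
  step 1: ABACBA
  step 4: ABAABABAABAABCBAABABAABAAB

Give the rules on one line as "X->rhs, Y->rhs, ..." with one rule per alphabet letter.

  step 0 ⇒ step 1: ABCB ⇒ AB·A·CB·A
    A ↦ AB
    B ↦ A
    C ↦ CB

A->AB, B->A, C->CB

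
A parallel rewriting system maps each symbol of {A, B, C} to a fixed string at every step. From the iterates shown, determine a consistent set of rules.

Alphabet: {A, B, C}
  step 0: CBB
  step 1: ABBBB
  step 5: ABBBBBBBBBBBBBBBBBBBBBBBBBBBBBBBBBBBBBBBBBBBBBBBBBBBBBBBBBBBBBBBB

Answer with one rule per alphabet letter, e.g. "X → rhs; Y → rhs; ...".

A->C, B->BB, C->A

  step 0 ⇒ step 1: CBB ⇒ A·BB·BB
    B ↦ BB
    C ↦ A
    A ↦ C  (constrained at step 1)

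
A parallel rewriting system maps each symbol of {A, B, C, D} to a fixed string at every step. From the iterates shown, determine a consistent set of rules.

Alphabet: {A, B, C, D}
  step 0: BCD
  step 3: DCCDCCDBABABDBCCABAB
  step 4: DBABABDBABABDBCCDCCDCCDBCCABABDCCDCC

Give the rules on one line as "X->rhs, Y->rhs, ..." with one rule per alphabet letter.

A->D, B->CC, C->AB, D->DB

  step 3 ⇒ step 4: DCCDCCDBABABDBCCABAB ⇒ DB·AB·AB·DB·AB·AB·DB·CC·D·CC·D·CC·DB·CC·AB·AB·D·CC·D·CC
    A ↦ D
    B ↦ CC
    C ↦ AB
    D ↦ DB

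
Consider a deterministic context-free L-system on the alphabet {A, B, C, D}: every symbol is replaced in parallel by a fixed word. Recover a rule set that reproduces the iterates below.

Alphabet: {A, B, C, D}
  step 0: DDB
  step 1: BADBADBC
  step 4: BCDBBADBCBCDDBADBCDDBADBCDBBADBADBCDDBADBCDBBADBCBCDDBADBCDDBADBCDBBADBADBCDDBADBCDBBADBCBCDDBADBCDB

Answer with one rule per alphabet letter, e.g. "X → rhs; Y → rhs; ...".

A->DD, B->BC, C->DB, D->BAD

  step 0 ⇒ step 1: DDB ⇒ BAD·BAD·BC
    B ↦ BC
    D ↦ BAD
    A ↦ DD  (constrained at step 1)
    C ↦ DB  (constrained at step 1)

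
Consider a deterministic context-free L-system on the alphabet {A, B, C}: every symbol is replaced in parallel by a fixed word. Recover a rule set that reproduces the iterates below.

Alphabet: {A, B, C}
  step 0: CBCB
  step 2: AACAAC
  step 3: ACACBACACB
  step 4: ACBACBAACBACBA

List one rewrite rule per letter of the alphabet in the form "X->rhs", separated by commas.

A->AC, B->A, C->B

  step 3 ⇒ step 4: ACACBACACB ⇒ AC·B·AC·B·A·AC·B·AC·B·A
    A ↦ AC
    B ↦ A
    C ↦ B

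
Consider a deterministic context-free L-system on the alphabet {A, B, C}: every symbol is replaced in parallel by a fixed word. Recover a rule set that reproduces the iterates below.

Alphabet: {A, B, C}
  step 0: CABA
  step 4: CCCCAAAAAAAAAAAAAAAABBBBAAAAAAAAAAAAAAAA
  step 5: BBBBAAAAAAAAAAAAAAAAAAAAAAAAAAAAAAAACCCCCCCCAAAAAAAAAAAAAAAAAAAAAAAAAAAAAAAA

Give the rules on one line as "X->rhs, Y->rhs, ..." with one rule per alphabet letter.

A->AA, B->CC, C->B

  step 4 ⇒ step 5: CCCCAAAAAAAAAAAAAAAABBBBAAAAAAAAAAAAAAAA ⇒ B·B·B·B·AA·AA·AA·AA·AA·AA·AA·AA·AA·AA·AA·AA·AA·AA·AA·AA·CC·CC·CC·CC·AA·AA·AA·AA·AA·AA·AA·AA·AA·AA·AA·AA·AA·AA·AA·AA
    A ↦ AA
    B ↦ CC
    C ↦ B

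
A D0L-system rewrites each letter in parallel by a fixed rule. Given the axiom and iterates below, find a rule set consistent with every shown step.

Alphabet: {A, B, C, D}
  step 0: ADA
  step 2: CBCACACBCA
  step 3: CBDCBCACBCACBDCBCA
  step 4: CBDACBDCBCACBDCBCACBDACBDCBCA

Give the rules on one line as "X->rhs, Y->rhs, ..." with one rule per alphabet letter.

  step 3 ⇒ step 4: CBDCBCACBCACBDCBCA ⇒ CB·D·A·CB·D·CB·CA·CB·D·CB·CA·CB·D·A·CB·D·CB·CA
    A ↦ CA
    B ↦ D
    C ↦ CB
    D ↦ A

A->CA, B->D, C->CB, D->A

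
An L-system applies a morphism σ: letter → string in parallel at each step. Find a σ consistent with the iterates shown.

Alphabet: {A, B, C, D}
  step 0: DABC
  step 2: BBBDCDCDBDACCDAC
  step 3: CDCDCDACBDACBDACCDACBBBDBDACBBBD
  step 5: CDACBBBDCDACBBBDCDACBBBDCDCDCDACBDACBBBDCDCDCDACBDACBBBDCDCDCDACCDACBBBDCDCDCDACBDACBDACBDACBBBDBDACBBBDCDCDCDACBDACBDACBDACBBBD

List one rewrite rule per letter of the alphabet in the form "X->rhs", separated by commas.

  step 2 ⇒ step 3: BBBDCDCDBDACCDAC ⇒ CD·CD·CD·AC·BD·AC·BD·AC·CD·AC·BB·BD·BD·AC·BB·BD
    A ↦ BB
    B ↦ CD
    C ↦ BD
    D ↦ AC

A->BB, B->CD, C->BD, D->AC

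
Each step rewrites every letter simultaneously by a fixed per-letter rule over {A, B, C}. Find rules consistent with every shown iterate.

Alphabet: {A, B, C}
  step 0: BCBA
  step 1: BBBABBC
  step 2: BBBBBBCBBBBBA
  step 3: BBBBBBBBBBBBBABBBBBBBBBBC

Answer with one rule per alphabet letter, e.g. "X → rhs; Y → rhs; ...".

A->C, B->BB, C->BA

  step 2 ⇒ step 3: BBBBBBCBBBBBA ⇒ BB·BB·BB·BB·BB·BB·BA·BB·BB·BB·BB·BB·C
    A ↦ C
    B ↦ BB
    C ↦ BA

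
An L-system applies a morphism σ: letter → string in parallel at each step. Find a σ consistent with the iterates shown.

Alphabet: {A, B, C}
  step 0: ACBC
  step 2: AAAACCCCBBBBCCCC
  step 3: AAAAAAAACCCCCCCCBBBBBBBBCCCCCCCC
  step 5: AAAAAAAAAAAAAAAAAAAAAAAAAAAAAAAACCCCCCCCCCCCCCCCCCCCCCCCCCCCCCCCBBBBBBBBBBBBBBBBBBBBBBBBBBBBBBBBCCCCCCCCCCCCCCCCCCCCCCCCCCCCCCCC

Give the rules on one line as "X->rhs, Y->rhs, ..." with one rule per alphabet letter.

A->AA, B->BB, C->CC

  step 2 ⇒ step 3: AAAACCCCBBBBCCCC ⇒ AA·AA·AA·AA·CC·CC·CC·CC·BB·BB·BB·BB·CC·CC·CC·CC
    A ↦ AA
    B ↦ BB
    C ↦ CC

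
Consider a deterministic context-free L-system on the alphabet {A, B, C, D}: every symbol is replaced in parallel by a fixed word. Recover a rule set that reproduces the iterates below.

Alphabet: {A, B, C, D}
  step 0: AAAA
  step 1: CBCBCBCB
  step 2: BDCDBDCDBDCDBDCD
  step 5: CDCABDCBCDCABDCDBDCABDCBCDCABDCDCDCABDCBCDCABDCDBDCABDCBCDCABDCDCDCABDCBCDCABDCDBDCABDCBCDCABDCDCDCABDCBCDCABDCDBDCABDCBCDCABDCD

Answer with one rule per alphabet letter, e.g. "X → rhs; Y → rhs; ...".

A->CB, B->CD, C->BD, D->CA

  step 1 ⇒ step 2: CBCBCBCB ⇒ BD·CD·BD·CD·BD·CD·BD·CD
    B ↦ CD
    C ↦ BD
  step 0 ⇒ step 1: AAAA ⇒ CB·CB·CB·CB
    A ↦ CB
    D ↦ CA  (constrained at step 2)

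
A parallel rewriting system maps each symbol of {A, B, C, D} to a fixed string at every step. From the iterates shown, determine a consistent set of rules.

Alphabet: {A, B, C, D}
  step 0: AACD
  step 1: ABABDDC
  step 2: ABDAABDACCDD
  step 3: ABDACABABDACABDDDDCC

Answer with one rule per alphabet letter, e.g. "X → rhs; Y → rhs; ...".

  step 2 ⇒ step 3: ABDAABDACCDD ⇒ AB·DA·C·AB·AB·DA·C·AB·DD·DD·C·C
    A ↦ AB
    B ↦ DA
    C ↦ DD
    D ↦ C

A->AB, B->DA, C->DD, D->C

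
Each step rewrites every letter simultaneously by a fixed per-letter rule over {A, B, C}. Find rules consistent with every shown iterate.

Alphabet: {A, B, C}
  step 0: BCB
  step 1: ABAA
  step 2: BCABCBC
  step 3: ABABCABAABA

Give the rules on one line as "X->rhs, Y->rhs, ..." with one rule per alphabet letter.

A->BC, B->A, C->BA

  step 2 ⇒ step 3: BCABCBC ⇒ A·BA·BC·A·BA·A·BA
    A ↦ BC
    B ↦ A
    C ↦ BA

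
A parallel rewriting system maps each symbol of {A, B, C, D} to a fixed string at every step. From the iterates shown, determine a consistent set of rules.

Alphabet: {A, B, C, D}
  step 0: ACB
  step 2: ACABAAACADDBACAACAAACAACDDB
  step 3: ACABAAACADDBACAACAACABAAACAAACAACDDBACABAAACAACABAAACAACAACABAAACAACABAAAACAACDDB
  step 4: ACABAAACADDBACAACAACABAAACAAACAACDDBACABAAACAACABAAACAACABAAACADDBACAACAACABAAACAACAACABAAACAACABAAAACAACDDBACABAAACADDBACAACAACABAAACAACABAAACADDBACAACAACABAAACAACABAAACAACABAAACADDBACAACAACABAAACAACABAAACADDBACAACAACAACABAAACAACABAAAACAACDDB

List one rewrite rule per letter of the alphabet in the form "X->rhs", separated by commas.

A->ACA, B->DDB, C->BAA, D->AAC

  step 3 ⇒ step 4: ACABAAACADDBACAACAACABAAACAAACAACDDBACABAAACAACABAAACAACAACABAAACAACABAAAACAACDDB ⇒ ACA·BAA·ACA·DDB·ACA·ACA·ACA·BAA·ACA·AAC·AAC·DDB·ACA·BAA·ACA·ACA·BAA·ACA·ACA·BAA·ACA·DDB·ACA·ACA·ACA·BAA·ACA·ACA·ACA·BAA·ACA·ACA·BAA·AAC·AAC·DDB·ACA·BAA·ACA·DDB·ACA·ACA·ACA·BAA·ACA·ACA·BAA·ACA·DDB·ACA·ACA·ACA·BAA·ACA·ACA·BAA·ACA·ACA·BAA·ACA·DDB·ACA·ACA·ACA·BAA·ACA·ACA·BAA·ACA·DDB·ACA·ACA·ACA·ACA·BAA·ACA·ACA·BAA·AAC·AAC·DDB
    A ↦ ACA
    B ↦ DDB
    C ↦ BAA
    D ↦ AAC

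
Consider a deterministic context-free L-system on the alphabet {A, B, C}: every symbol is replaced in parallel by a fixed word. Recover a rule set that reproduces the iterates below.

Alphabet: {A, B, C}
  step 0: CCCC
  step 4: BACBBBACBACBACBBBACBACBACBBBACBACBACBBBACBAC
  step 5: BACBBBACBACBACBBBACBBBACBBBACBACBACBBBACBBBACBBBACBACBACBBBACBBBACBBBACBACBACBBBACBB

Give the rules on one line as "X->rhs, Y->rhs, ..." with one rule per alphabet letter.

A->B, B->BAC, C->B

  step 4 ⇒ step 5: BACBBBACBACBACBBBACBACBACBBBACBACBACBBBACBAC ⇒ BAC·B·B·BAC·BAC·BAC·B·B·BAC·B·B·BAC·B·B·BAC·BAC·BAC·B·B·BAC·B·B·BAC·B·B·BAC·BAC·BAC·B·B·BAC·B·B·BAC·B·B·BAC·BAC·BAC·B·B·BAC·B·B
    A ↦ B
    B ↦ BAC
    C ↦ B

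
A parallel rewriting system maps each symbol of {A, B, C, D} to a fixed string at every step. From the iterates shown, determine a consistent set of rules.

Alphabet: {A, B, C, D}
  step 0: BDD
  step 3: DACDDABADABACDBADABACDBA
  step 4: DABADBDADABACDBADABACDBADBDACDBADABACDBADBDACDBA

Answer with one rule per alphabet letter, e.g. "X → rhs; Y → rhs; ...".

  step 3 ⇒ step 4: DACDDABADABACDBADABACDBA ⇒ DA·BA·DB·DA·DA·BA·CD·BA·DA·BA·CD·BA·DB·DA·CD·BA·DA·BA·CD·BA·DB·DA·CD·BA
    A ↦ BA
    B ↦ CD
    C ↦ DB
    D ↦ DA

A->BA, B->CD, C->DB, D->DA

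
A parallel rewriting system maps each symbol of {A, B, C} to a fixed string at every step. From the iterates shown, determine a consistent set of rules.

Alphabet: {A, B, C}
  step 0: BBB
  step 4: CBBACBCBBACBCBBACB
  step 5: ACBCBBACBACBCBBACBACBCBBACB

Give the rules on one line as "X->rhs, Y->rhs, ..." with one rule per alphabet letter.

A->B, B->CB, C->A

  step 4 ⇒ step 5: CBBACBCBBACBCBBACB ⇒ A·CB·CB·B·A·CB·A·CB·CB·B·A·CB·A·CB·CB·B·A·CB
    A ↦ B
    B ↦ CB
    C ↦ A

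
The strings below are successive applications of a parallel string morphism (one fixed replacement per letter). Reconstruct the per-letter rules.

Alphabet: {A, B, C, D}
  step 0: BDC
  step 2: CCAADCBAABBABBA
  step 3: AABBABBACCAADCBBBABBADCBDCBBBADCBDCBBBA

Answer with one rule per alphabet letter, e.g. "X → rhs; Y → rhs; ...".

A->BBA, B->DCB, C->A, D->CCA

  step 2 ⇒ step 3: CCAADCBAABBABBA ⇒ A·A·BBA·BBA·CCA·A·DCB·BBA·BBA·DCB·DCB·BBA·DCB·DCB·BBA
    A ↦ BBA
    B ↦ DCB
    C ↦ A
    D ↦ CCA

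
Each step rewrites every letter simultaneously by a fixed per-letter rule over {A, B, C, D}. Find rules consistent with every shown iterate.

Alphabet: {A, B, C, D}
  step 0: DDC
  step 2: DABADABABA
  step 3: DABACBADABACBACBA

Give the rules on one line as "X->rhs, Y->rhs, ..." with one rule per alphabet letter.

A->BA, B->C, C->A, D->DA

  step 2 ⇒ step 3: DABADABABA ⇒ DA·BA·C·BA·DA·BA·C·BA·C·BA
    A ↦ BA
    B ↦ C
    D ↦ DA
    C ↦ A  (constrained at step 0)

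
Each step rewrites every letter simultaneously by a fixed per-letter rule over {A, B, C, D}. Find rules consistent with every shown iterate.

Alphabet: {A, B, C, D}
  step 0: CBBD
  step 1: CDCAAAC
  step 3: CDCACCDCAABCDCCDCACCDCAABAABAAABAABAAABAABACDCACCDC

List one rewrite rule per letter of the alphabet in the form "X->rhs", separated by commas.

  step 0 ⇒ step 1: CBBD ⇒ CDC·A·A·AC
    B ↦ A
    C ↦ CDC
    D ↦ AC
    A ↦ AAB  (constrained at step 1)

A->AAB, B->A, C->CDC, D->AC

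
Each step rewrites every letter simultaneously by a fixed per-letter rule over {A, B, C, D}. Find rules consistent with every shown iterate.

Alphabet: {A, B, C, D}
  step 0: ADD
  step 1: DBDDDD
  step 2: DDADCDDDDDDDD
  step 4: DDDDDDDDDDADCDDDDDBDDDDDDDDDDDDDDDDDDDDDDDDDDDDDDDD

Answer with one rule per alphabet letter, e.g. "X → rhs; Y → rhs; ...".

A->DB, B->ADC, C->A, D->DD

  step 1 ⇒ step 2: DBDDDD ⇒ DD·ADC·DD·DD·DD·DD
    B ↦ ADC
    D ↦ DD
  step 0 ⇒ step 1: ADD ⇒ DB·DD·DD
    A ↦ DB
    C ↦ A  (constrained at step 2)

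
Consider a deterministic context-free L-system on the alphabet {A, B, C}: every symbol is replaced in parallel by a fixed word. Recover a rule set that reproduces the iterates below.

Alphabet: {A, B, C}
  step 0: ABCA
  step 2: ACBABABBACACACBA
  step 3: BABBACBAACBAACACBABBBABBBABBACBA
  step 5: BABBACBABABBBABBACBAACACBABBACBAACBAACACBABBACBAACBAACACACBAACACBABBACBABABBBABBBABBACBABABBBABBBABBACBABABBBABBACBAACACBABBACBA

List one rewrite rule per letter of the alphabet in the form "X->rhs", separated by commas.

  step 2 ⇒ step 3: ACBABABBACACACBA ⇒ BA·BB·AC·BA·AC·BA·AC·AC·BA·BB·BA·BB·BA·BB·AC·BA
    A ↦ BA
    B ↦ AC
    C ↦ BB

A->BA, B->AC, C->BB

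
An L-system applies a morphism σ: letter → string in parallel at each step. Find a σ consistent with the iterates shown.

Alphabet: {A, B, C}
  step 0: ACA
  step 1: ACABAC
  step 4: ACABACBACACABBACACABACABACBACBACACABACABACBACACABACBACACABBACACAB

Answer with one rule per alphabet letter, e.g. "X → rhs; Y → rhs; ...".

A->AC, B->BAC, C->AB

  step 0 ⇒ step 1: ACA ⇒ AC·AB·AC
    A ↦ AC
    C ↦ AB
    B ↦ BAC  (constrained at step 1)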